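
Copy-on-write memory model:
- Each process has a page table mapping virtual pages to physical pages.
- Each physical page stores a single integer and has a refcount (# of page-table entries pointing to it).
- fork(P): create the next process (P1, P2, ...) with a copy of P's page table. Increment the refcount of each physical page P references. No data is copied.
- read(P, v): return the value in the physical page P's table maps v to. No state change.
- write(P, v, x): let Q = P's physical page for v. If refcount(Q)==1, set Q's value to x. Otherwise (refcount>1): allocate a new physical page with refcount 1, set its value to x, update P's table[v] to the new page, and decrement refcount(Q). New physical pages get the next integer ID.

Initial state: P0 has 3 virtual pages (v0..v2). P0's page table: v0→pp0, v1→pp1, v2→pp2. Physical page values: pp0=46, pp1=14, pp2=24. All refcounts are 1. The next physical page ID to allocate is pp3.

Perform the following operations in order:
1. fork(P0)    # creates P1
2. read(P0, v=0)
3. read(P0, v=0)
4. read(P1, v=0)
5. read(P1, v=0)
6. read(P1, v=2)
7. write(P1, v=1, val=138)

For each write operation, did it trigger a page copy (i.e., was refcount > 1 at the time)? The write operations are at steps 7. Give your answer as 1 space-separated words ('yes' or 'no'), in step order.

Op 1: fork(P0) -> P1. 3 ppages; refcounts: pp0:2 pp1:2 pp2:2
Op 2: read(P0, v0) -> 46. No state change.
Op 3: read(P0, v0) -> 46. No state change.
Op 4: read(P1, v0) -> 46. No state change.
Op 5: read(P1, v0) -> 46. No state change.
Op 6: read(P1, v2) -> 24. No state change.
Op 7: write(P1, v1, 138). refcount(pp1)=2>1 -> COPY to pp3. 4 ppages; refcounts: pp0:2 pp1:1 pp2:2 pp3:1

yes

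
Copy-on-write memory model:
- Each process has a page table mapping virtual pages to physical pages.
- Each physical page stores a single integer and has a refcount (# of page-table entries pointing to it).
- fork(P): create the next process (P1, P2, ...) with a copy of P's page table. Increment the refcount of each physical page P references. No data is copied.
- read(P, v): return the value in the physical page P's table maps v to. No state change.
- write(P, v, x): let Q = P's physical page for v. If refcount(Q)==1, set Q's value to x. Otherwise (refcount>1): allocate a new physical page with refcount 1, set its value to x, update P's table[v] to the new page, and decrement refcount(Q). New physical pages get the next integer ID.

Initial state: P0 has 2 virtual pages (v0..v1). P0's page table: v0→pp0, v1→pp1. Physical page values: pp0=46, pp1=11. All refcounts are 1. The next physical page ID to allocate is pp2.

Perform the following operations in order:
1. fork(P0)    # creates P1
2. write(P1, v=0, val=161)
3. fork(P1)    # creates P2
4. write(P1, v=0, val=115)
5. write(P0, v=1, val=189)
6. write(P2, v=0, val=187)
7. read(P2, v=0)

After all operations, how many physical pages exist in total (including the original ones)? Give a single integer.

Op 1: fork(P0) -> P1. 2 ppages; refcounts: pp0:2 pp1:2
Op 2: write(P1, v0, 161). refcount(pp0)=2>1 -> COPY to pp2. 3 ppages; refcounts: pp0:1 pp1:2 pp2:1
Op 3: fork(P1) -> P2. 3 ppages; refcounts: pp0:1 pp1:3 pp2:2
Op 4: write(P1, v0, 115). refcount(pp2)=2>1 -> COPY to pp3. 4 ppages; refcounts: pp0:1 pp1:3 pp2:1 pp3:1
Op 5: write(P0, v1, 189). refcount(pp1)=3>1 -> COPY to pp4. 5 ppages; refcounts: pp0:1 pp1:2 pp2:1 pp3:1 pp4:1
Op 6: write(P2, v0, 187). refcount(pp2)=1 -> write in place. 5 ppages; refcounts: pp0:1 pp1:2 pp2:1 pp3:1 pp4:1
Op 7: read(P2, v0) -> 187. No state change.

Answer: 5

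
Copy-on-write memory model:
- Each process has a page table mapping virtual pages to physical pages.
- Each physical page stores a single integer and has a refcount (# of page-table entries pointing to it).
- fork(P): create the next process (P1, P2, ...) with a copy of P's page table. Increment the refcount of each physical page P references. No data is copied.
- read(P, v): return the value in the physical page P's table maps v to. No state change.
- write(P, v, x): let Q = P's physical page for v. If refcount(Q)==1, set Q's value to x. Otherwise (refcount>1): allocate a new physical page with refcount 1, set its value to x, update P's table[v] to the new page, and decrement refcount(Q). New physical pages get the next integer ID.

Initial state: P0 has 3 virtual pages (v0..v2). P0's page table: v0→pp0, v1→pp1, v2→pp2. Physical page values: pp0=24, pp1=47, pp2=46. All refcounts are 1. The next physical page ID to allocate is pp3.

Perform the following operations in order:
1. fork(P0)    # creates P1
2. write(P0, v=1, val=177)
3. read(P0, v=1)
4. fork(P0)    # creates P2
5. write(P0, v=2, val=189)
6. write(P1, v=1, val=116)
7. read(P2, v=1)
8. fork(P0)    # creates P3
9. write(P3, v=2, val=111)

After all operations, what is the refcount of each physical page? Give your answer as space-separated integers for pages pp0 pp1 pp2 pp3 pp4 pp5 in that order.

Answer: 4 1 2 3 1 1

Derivation:
Op 1: fork(P0) -> P1. 3 ppages; refcounts: pp0:2 pp1:2 pp2:2
Op 2: write(P0, v1, 177). refcount(pp1)=2>1 -> COPY to pp3. 4 ppages; refcounts: pp0:2 pp1:1 pp2:2 pp3:1
Op 3: read(P0, v1) -> 177. No state change.
Op 4: fork(P0) -> P2. 4 ppages; refcounts: pp0:3 pp1:1 pp2:3 pp3:2
Op 5: write(P0, v2, 189). refcount(pp2)=3>1 -> COPY to pp4. 5 ppages; refcounts: pp0:3 pp1:1 pp2:2 pp3:2 pp4:1
Op 6: write(P1, v1, 116). refcount(pp1)=1 -> write in place. 5 ppages; refcounts: pp0:3 pp1:1 pp2:2 pp3:2 pp4:1
Op 7: read(P2, v1) -> 177. No state change.
Op 8: fork(P0) -> P3. 5 ppages; refcounts: pp0:4 pp1:1 pp2:2 pp3:3 pp4:2
Op 9: write(P3, v2, 111). refcount(pp4)=2>1 -> COPY to pp5. 6 ppages; refcounts: pp0:4 pp1:1 pp2:2 pp3:3 pp4:1 pp5:1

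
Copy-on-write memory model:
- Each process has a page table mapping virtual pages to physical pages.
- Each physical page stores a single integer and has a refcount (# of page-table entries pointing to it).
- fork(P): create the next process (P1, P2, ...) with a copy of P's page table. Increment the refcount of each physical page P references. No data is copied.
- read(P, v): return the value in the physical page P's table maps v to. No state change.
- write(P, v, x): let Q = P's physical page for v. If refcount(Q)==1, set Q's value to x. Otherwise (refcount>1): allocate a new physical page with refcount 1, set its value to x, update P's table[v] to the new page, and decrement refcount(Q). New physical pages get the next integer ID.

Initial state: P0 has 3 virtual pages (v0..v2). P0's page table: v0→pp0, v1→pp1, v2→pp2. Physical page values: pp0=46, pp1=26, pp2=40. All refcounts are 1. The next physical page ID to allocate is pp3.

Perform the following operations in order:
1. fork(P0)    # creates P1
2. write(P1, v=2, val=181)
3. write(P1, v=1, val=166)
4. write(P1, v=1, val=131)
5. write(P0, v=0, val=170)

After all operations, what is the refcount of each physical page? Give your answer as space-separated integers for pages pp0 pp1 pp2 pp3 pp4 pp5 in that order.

Op 1: fork(P0) -> P1. 3 ppages; refcounts: pp0:2 pp1:2 pp2:2
Op 2: write(P1, v2, 181). refcount(pp2)=2>1 -> COPY to pp3. 4 ppages; refcounts: pp0:2 pp1:2 pp2:1 pp3:1
Op 3: write(P1, v1, 166). refcount(pp1)=2>1 -> COPY to pp4. 5 ppages; refcounts: pp0:2 pp1:1 pp2:1 pp3:1 pp4:1
Op 4: write(P1, v1, 131). refcount(pp4)=1 -> write in place. 5 ppages; refcounts: pp0:2 pp1:1 pp2:1 pp3:1 pp4:1
Op 5: write(P0, v0, 170). refcount(pp0)=2>1 -> COPY to pp5. 6 ppages; refcounts: pp0:1 pp1:1 pp2:1 pp3:1 pp4:1 pp5:1

Answer: 1 1 1 1 1 1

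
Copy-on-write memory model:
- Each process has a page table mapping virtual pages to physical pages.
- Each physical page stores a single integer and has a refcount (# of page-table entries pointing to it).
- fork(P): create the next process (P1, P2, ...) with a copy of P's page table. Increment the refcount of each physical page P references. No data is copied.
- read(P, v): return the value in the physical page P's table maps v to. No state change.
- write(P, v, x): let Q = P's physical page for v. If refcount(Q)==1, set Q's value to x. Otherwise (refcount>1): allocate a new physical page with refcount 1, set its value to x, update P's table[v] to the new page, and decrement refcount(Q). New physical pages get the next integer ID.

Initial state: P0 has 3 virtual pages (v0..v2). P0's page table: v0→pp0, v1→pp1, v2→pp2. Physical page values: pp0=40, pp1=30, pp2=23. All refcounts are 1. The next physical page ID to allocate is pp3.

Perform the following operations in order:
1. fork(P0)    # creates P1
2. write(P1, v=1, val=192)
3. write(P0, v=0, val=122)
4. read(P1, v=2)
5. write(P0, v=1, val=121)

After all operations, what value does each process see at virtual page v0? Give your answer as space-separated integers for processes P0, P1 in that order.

Answer: 122 40

Derivation:
Op 1: fork(P0) -> P1. 3 ppages; refcounts: pp0:2 pp1:2 pp2:2
Op 2: write(P1, v1, 192). refcount(pp1)=2>1 -> COPY to pp3. 4 ppages; refcounts: pp0:2 pp1:1 pp2:2 pp3:1
Op 3: write(P0, v0, 122). refcount(pp0)=2>1 -> COPY to pp4. 5 ppages; refcounts: pp0:1 pp1:1 pp2:2 pp3:1 pp4:1
Op 4: read(P1, v2) -> 23. No state change.
Op 5: write(P0, v1, 121). refcount(pp1)=1 -> write in place. 5 ppages; refcounts: pp0:1 pp1:1 pp2:2 pp3:1 pp4:1
P0: v0 -> pp4 = 122
P1: v0 -> pp0 = 40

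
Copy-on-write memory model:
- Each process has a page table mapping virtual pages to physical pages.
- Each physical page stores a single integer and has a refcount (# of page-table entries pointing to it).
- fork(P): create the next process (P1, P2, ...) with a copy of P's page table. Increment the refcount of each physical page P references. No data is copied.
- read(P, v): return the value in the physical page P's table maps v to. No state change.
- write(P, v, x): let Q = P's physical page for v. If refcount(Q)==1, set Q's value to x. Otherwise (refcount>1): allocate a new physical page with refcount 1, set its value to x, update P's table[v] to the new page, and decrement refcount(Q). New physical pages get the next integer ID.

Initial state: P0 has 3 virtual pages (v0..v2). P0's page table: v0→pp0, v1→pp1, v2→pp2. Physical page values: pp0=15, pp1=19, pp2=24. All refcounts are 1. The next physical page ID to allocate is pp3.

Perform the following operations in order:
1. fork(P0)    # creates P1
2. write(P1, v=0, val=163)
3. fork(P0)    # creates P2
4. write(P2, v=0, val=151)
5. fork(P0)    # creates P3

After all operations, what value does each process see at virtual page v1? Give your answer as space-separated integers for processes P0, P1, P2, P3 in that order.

Op 1: fork(P0) -> P1. 3 ppages; refcounts: pp0:2 pp1:2 pp2:2
Op 2: write(P1, v0, 163). refcount(pp0)=2>1 -> COPY to pp3. 4 ppages; refcounts: pp0:1 pp1:2 pp2:2 pp3:1
Op 3: fork(P0) -> P2. 4 ppages; refcounts: pp0:2 pp1:3 pp2:3 pp3:1
Op 4: write(P2, v0, 151). refcount(pp0)=2>1 -> COPY to pp4. 5 ppages; refcounts: pp0:1 pp1:3 pp2:3 pp3:1 pp4:1
Op 5: fork(P0) -> P3. 5 ppages; refcounts: pp0:2 pp1:4 pp2:4 pp3:1 pp4:1
P0: v1 -> pp1 = 19
P1: v1 -> pp1 = 19
P2: v1 -> pp1 = 19
P3: v1 -> pp1 = 19

Answer: 19 19 19 19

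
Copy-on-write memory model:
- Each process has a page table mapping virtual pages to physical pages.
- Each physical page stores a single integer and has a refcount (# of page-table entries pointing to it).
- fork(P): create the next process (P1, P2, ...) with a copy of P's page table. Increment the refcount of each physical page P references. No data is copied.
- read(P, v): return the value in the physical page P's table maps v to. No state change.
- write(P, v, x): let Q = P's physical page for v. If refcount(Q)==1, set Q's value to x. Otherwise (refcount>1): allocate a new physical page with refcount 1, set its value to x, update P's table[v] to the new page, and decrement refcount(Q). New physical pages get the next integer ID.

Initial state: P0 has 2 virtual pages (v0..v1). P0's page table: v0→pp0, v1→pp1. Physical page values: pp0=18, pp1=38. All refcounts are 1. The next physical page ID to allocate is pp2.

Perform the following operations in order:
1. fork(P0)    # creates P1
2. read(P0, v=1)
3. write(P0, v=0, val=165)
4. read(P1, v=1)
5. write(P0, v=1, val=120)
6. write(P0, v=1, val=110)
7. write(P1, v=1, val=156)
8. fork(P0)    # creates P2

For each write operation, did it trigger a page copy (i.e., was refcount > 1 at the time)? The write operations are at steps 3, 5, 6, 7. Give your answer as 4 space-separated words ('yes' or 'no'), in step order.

Op 1: fork(P0) -> P1. 2 ppages; refcounts: pp0:2 pp1:2
Op 2: read(P0, v1) -> 38. No state change.
Op 3: write(P0, v0, 165). refcount(pp0)=2>1 -> COPY to pp2. 3 ppages; refcounts: pp0:1 pp1:2 pp2:1
Op 4: read(P1, v1) -> 38. No state change.
Op 5: write(P0, v1, 120). refcount(pp1)=2>1 -> COPY to pp3. 4 ppages; refcounts: pp0:1 pp1:1 pp2:1 pp3:1
Op 6: write(P0, v1, 110). refcount(pp3)=1 -> write in place. 4 ppages; refcounts: pp0:1 pp1:1 pp2:1 pp3:1
Op 7: write(P1, v1, 156). refcount(pp1)=1 -> write in place. 4 ppages; refcounts: pp0:1 pp1:1 pp2:1 pp3:1
Op 8: fork(P0) -> P2. 4 ppages; refcounts: pp0:1 pp1:1 pp2:2 pp3:2

yes yes no no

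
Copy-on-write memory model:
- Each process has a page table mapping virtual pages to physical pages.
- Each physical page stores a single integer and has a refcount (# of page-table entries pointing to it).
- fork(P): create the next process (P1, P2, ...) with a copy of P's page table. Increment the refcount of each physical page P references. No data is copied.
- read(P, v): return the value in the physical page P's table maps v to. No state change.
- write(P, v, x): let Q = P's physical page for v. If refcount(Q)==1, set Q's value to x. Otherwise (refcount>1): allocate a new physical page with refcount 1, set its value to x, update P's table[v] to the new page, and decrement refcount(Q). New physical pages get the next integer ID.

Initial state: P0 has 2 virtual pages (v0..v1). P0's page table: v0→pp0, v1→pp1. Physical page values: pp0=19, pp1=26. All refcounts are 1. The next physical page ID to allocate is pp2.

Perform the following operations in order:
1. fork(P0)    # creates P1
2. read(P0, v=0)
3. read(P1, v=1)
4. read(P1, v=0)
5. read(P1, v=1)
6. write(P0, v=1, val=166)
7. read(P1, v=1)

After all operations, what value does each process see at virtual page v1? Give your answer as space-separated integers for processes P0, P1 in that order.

Answer: 166 26

Derivation:
Op 1: fork(P0) -> P1. 2 ppages; refcounts: pp0:2 pp1:2
Op 2: read(P0, v0) -> 19. No state change.
Op 3: read(P1, v1) -> 26. No state change.
Op 4: read(P1, v0) -> 19. No state change.
Op 5: read(P1, v1) -> 26. No state change.
Op 6: write(P0, v1, 166). refcount(pp1)=2>1 -> COPY to pp2. 3 ppages; refcounts: pp0:2 pp1:1 pp2:1
Op 7: read(P1, v1) -> 26. No state change.
P0: v1 -> pp2 = 166
P1: v1 -> pp1 = 26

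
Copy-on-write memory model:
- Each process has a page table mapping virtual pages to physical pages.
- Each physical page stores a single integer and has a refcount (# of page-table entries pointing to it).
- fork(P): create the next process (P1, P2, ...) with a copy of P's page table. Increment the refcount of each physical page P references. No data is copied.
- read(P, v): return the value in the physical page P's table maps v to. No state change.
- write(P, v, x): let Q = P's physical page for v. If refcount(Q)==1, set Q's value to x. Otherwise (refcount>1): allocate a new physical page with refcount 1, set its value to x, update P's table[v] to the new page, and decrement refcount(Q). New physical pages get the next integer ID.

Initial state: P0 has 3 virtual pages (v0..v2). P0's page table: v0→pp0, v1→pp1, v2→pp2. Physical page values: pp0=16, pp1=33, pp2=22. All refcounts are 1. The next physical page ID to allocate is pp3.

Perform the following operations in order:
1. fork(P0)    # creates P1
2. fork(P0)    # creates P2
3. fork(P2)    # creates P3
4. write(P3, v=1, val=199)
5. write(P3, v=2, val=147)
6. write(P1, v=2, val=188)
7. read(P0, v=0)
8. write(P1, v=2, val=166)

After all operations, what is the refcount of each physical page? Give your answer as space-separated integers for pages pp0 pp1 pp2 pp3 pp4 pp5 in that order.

Op 1: fork(P0) -> P1. 3 ppages; refcounts: pp0:2 pp1:2 pp2:2
Op 2: fork(P0) -> P2. 3 ppages; refcounts: pp0:3 pp1:3 pp2:3
Op 3: fork(P2) -> P3. 3 ppages; refcounts: pp0:4 pp1:4 pp2:4
Op 4: write(P3, v1, 199). refcount(pp1)=4>1 -> COPY to pp3. 4 ppages; refcounts: pp0:4 pp1:3 pp2:4 pp3:1
Op 5: write(P3, v2, 147). refcount(pp2)=4>1 -> COPY to pp4. 5 ppages; refcounts: pp0:4 pp1:3 pp2:3 pp3:1 pp4:1
Op 6: write(P1, v2, 188). refcount(pp2)=3>1 -> COPY to pp5. 6 ppages; refcounts: pp0:4 pp1:3 pp2:2 pp3:1 pp4:1 pp5:1
Op 7: read(P0, v0) -> 16. No state change.
Op 8: write(P1, v2, 166). refcount(pp5)=1 -> write in place. 6 ppages; refcounts: pp0:4 pp1:3 pp2:2 pp3:1 pp4:1 pp5:1

Answer: 4 3 2 1 1 1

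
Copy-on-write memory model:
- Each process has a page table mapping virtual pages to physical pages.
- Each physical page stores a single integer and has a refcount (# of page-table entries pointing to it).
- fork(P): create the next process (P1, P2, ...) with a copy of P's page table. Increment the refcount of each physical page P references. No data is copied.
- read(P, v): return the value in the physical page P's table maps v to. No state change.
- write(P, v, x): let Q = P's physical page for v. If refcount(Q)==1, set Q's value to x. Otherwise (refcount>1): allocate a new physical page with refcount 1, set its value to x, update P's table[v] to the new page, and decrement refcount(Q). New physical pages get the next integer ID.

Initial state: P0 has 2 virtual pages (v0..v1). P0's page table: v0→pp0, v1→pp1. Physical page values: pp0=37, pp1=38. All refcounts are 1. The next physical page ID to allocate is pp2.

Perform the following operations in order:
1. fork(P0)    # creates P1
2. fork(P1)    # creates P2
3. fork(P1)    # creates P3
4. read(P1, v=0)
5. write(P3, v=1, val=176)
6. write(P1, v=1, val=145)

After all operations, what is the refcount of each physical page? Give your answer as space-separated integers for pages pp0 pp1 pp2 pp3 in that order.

Op 1: fork(P0) -> P1. 2 ppages; refcounts: pp0:2 pp1:2
Op 2: fork(P1) -> P2. 2 ppages; refcounts: pp0:3 pp1:3
Op 3: fork(P1) -> P3. 2 ppages; refcounts: pp0:4 pp1:4
Op 4: read(P1, v0) -> 37. No state change.
Op 5: write(P3, v1, 176). refcount(pp1)=4>1 -> COPY to pp2. 3 ppages; refcounts: pp0:4 pp1:3 pp2:1
Op 6: write(P1, v1, 145). refcount(pp1)=3>1 -> COPY to pp3. 4 ppages; refcounts: pp0:4 pp1:2 pp2:1 pp3:1

Answer: 4 2 1 1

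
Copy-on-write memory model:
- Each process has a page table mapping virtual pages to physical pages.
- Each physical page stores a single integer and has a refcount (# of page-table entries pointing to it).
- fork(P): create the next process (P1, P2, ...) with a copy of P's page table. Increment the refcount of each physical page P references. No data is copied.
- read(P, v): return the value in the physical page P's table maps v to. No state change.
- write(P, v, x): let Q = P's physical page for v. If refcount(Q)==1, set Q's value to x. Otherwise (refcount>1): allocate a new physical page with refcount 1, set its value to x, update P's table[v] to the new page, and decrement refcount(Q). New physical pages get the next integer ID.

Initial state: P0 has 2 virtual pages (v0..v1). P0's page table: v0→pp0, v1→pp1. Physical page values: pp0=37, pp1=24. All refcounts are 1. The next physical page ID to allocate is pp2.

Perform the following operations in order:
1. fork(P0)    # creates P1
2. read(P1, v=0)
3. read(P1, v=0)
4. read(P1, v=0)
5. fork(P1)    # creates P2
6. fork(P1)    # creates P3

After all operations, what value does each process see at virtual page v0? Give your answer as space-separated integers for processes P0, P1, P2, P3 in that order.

Op 1: fork(P0) -> P1. 2 ppages; refcounts: pp0:2 pp1:2
Op 2: read(P1, v0) -> 37. No state change.
Op 3: read(P1, v0) -> 37. No state change.
Op 4: read(P1, v0) -> 37. No state change.
Op 5: fork(P1) -> P2. 2 ppages; refcounts: pp0:3 pp1:3
Op 6: fork(P1) -> P3. 2 ppages; refcounts: pp0:4 pp1:4
P0: v0 -> pp0 = 37
P1: v0 -> pp0 = 37
P2: v0 -> pp0 = 37
P3: v0 -> pp0 = 37

Answer: 37 37 37 37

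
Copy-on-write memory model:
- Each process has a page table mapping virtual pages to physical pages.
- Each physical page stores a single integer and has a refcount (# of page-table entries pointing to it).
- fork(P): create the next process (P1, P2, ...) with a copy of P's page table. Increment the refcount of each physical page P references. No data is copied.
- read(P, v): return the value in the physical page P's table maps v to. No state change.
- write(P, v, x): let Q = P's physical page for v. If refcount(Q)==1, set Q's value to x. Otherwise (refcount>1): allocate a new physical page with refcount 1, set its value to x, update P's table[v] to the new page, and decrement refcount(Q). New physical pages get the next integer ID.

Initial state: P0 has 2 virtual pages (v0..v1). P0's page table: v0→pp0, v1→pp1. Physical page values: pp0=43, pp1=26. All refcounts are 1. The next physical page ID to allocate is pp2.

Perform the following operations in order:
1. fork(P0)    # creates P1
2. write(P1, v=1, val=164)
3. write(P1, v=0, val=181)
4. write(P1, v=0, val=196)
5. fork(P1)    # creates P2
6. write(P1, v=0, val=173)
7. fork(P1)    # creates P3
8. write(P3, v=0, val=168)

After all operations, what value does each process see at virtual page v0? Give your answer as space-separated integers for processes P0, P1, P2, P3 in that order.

Op 1: fork(P0) -> P1. 2 ppages; refcounts: pp0:2 pp1:2
Op 2: write(P1, v1, 164). refcount(pp1)=2>1 -> COPY to pp2. 3 ppages; refcounts: pp0:2 pp1:1 pp2:1
Op 3: write(P1, v0, 181). refcount(pp0)=2>1 -> COPY to pp3. 4 ppages; refcounts: pp0:1 pp1:1 pp2:1 pp3:1
Op 4: write(P1, v0, 196). refcount(pp3)=1 -> write in place. 4 ppages; refcounts: pp0:1 pp1:1 pp2:1 pp3:1
Op 5: fork(P1) -> P2. 4 ppages; refcounts: pp0:1 pp1:1 pp2:2 pp3:2
Op 6: write(P1, v0, 173). refcount(pp3)=2>1 -> COPY to pp4. 5 ppages; refcounts: pp0:1 pp1:1 pp2:2 pp3:1 pp4:1
Op 7: fork(P1) -> P3. 5 ppages; refcounts: pp0:1 pp1:1 pp2:3 pp3:1 pp4:2
Op 8: write(P3, v0, 168). refcount(pp4)=2>1 -> COPY to pp5. 6 ppages; refcounts: pp0:1 pp1:1 pp2:3 pp3:1 pp4:1 pp5:1
P0: v0 -> pp0 = 43
P1: v0 -> pp4 = 173
P2: v0 -> pp3 = 196
P3: v0 -> pp5 = 168

Answer: 43 173 196 168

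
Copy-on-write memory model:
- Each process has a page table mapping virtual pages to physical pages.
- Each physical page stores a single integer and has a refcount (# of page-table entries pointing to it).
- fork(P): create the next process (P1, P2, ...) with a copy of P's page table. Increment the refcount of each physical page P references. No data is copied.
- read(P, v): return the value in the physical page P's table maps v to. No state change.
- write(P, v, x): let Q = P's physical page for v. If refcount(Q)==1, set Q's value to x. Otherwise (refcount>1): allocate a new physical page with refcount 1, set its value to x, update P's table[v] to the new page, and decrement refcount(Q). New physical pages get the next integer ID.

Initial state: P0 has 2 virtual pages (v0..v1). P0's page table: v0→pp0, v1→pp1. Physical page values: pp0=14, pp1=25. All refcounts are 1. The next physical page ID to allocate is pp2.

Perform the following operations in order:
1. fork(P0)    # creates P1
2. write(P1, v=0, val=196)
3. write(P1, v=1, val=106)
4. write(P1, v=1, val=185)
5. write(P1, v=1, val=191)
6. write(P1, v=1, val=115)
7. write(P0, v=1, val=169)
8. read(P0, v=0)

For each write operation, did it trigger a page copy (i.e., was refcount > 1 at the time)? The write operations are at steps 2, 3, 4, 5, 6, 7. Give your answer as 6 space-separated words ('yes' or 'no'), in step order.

Op 1: fork(P0) -> P1. 2 ppages; refcounts: pp0:2 pp1:2
Op 2: write(P1, v0, 196). refcount(pp0)=2>1 -> COPY to pp2. 3 ppages; refcounts: pp0:1 pp1:2 pp2:1
Op 3: write(P1, v1, 106). refcount(pp1)=2>1 -> COPY to pp3. 4 ppages; refcounts: pp0:1 pp1:1 pp2:1 pp3:1
Op 4: write(P1, v1, 185). refcount(pp3)=1 -> write in place. 4 ppages; refcounts: pp0:1 pp1:1 pp2:1 pp3:1
Op 5: write(P1, v1, 191). refcount(pp3)=1 -> write in place. 4 ppages; refcounts: pp0:1 pp1:1 pp2:1 pp3:1
Op 6: write(P1, v1, 115). refcount(pp3)=1 -> write in place. 4 ppages; refcounts: pp0:1 pp1:1 pp2:1 pp3:1
Op 7: write(P0, v1, 169). refcount(pp1)=1 -> write in place. 4 ppages; refcounts: pp0:1 pp1:1 pp2:1 pp3:1
Op 8: read(P0, v0) -> 14. No state change.

yes yes no no no no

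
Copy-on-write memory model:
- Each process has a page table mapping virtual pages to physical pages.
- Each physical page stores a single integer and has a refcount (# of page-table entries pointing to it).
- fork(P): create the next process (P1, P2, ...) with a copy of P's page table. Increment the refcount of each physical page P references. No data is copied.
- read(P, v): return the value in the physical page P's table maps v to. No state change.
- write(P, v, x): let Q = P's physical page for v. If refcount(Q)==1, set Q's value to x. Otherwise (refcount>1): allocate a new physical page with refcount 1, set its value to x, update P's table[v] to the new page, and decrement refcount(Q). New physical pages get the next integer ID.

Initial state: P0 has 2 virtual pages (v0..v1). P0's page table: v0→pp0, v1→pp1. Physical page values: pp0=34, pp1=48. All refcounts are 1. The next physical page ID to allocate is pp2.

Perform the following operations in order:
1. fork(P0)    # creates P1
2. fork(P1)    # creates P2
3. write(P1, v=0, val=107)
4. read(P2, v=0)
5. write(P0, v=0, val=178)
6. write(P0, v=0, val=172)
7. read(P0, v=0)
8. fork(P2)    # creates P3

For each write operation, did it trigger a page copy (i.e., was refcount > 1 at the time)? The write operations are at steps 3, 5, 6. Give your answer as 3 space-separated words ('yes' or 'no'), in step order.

Op 1: fork(P0) -> P1. 2 ppages; refcounts: pp0:2 pp1:2
Op 2: fork(P1) -> P2. 2 ppages; refcounts: pp0:3 pp1:3
Op 3: write(P1, v0, 107). refcount(pp0)=3>1 -> COPY to pp2. 3 ppages; refcounts: pp0:2 pp1:3 pp2:1
Op 4: read(P2, v0) -> 34. No state change.
Op 5: write(P0, v0, 178). refcount(pp0)=2>1 -> COPY to pp3. 4 ppages; refcounts: pp0:1 pp1:3 pp2:1 pp3:1
Op 6: write(P0, v0, 172). refcount(pp3)=1 -> write in place. 4 ppages; refcounts: pp0:1 pp1:3 pp2:1 pp3:1
Op 7: read(P0, v0) -> 172. No state change.
Op 8: fork(P2) -> P3. 4 ppages; refcounts: pp0:2 pp1:4 pp2:1 pp3:1

yes yes no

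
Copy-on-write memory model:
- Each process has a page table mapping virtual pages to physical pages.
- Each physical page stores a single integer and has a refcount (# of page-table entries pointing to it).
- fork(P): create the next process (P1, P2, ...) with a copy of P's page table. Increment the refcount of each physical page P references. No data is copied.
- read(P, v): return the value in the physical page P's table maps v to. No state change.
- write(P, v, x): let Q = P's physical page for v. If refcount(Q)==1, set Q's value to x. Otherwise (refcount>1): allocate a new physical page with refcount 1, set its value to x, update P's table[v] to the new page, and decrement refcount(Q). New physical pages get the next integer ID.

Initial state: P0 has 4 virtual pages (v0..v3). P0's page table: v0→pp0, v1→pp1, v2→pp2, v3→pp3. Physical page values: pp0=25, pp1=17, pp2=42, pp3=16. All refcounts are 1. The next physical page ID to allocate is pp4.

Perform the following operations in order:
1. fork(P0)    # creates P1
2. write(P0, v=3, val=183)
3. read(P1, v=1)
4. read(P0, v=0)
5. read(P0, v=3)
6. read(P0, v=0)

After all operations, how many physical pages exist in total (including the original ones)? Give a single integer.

Op 1: fork(P0) -> P1. 4 ppages; refcounts: pp0:2 pp1:2 pp2:2 pp3:2
Op 2: write(P0, v3, 183). refcount(pp3)=2>1 -> COPY to pp4. 5 ppages; refcounts: pp0:2 pp1:2 pp2:2 pp3:1 pp4:1
Op 3: read(P1, v1) -> 17. No state change.
Op 4: read(P0, v0) -> 25. No state change.
Op 5: read(P0, v3) -> 183. No state change.
Op 6: read(P0, v0) -> 25. No state change.

Answer: 5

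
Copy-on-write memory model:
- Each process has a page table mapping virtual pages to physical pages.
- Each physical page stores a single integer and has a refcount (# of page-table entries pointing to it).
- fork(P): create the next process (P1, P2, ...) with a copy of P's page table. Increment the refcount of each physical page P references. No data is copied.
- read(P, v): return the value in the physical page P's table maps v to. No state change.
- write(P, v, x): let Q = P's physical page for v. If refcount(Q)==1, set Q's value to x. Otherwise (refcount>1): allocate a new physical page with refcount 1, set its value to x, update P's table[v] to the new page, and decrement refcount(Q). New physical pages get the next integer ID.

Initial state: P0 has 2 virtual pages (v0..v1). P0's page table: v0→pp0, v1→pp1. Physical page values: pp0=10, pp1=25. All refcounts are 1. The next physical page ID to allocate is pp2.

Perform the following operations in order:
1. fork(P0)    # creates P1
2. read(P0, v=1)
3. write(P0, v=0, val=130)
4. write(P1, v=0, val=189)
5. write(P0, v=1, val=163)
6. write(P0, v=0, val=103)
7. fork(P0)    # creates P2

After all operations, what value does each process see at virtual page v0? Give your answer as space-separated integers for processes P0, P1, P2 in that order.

Op 1: fork(P0) -> P1. 2 ppages; refcounts: pp0:2 pp1:2
Op 2: read(P0, v1) -> 25. No state change.
Op 3: write(P0, v0, 130). refcount(pp0)=2>1 -> COPY to pp2. 3 ppages; refcounts: pp0:1 pp1:2 pp2:1
Op 4: write(P1, v0, 189). refcount(pp0)=1 -> write in place. 3 ppages; refcounts: pp0:1 pp1:2 pp2:1
Op 5: write(P0, v1, 163). refcount(pp1)=2>1 -> COPY to pp3. 4 ppages; refcounts: pp0:1 pp1:1 pp2:1 pp3:1
Op 6: write(P0, v0, 103). refcount(pp2)=1 -> write in place. 4 ppages; refcounts: pp0:1 pp1:1 pp2:1 pp3:1
Op 7: fork(P0) -> P2. 4 ppages; refcounts: pp0:1 pp1:1 pp2:2 pp3:2
P0: v0 -> pp2 = 103
P1: v0 -> pp0 = 189
P2: v0 -> pp2 = 103

Answer: 103 189 103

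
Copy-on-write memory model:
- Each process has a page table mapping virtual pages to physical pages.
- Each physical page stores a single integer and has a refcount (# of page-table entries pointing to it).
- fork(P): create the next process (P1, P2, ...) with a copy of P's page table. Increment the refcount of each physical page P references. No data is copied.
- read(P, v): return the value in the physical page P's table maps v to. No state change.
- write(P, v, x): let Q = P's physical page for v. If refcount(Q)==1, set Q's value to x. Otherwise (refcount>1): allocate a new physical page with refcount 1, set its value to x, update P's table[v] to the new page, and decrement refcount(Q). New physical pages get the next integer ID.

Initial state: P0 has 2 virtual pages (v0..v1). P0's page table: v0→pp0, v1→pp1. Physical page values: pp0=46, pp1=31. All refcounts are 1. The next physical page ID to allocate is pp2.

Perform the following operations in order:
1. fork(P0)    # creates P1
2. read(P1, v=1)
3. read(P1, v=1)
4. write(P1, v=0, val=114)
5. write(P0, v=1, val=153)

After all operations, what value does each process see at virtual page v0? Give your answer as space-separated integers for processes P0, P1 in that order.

Op 1: fork(P0) -> P1. 2 ppages; refcounts: pp0:2 pp1:2
Op 2: read(P1, v1) -> 31. No state change.
Op 3: read(P1, v1) -> 31. No state change.
Op 4: write(P1, v0, 114). refcount(pp0)=2>1 -> COPY to pp2. 3 ppages; refcounts: pp0:1 pp1:2 pp2:1
Op 5: write(P0, v1, 153). refcount(pp1)=2>1 -> COPY to pp3. 4 ppages; refcounts: pp0:1 pp1:1 pp2:1 pp3:1
P0: v0 -> pp0 = 46
P1: v0 -> pp2 = 114

Answer: 46 114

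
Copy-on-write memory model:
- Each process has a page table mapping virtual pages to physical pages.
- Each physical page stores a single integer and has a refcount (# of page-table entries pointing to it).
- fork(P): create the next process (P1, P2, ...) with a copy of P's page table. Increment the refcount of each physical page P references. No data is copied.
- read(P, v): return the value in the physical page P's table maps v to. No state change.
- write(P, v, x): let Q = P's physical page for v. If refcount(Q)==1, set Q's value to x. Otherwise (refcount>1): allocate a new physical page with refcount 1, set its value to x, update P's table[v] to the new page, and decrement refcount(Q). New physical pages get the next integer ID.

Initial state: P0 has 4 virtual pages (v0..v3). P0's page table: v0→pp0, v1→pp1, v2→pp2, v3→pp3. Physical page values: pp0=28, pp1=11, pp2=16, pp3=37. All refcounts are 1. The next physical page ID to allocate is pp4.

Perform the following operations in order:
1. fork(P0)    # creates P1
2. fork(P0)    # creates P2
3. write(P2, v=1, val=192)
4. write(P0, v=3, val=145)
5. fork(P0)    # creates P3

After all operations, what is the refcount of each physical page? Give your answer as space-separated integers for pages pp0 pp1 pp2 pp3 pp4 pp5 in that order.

Answer: 4 3 4 2 1 2

Derivation:
Op 1: fork(P0) -> P1. 4 ppages; refcounts: pp0:2 pp1:2 pp2:2 pp3:2
Op 2: fork(P0) -> P2. 4 ppages; refcounts: pp0:3 pp1:3 pp2:3 pp3:3
Op 3: write(P2, v1, 192). refcount(pp1)=3>1 -> COPY to pp4. 5 ppages; refcounts: pp0:3 pp1:2 pp2:3 pp3:3 pp4:1
Op 4: write(P0, v3, 145). refcount(pp3)=3>1 -> COPY to pp5. 6 ppages; refcounts: pp0:3 pp1:2 pp2:3 pp3:2 pp4:1 pp5:1
Op 5: fork(P0) -> P3. 6 ppages; refcounts: pp0:4 pp1:3 pp2:4 pp3:2 pp4:1 pp5:2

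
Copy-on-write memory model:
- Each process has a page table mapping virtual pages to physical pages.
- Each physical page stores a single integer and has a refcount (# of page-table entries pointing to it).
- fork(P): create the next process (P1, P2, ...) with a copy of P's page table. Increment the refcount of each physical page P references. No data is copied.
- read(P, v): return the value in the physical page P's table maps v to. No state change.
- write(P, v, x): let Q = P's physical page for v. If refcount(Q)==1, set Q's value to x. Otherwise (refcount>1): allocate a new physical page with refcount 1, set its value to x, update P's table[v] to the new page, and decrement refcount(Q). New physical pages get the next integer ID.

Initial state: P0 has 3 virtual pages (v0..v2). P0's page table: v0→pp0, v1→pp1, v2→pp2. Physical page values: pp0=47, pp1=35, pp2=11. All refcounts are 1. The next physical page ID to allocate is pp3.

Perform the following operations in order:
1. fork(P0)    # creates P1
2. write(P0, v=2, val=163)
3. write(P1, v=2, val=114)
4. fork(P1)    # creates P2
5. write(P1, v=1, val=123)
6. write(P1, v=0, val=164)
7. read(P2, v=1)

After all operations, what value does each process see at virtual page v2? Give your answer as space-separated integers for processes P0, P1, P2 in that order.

Op 1: fork(P0) -> P1. 3 ppages; refcounts: pp0:2 pp1:2 pp2:2
Op 2: write(P0, v2, 163). refcount(pp2)=2>1 -> COPY to pp3. 4 ppages; refcounts: pp0:2 pp1:2 pp2:1 pp3:1
Op 3: write(P1, v2, 114). refcount(pp2)=1 -> write in place. 4 ppages; refcounts: pp0:2 pp1:2 pp2:1 pp3:1
Op 4: fork(P1) -> P2. 4 ppages; refcounts: pp0:3 pp1:3 pp2:2 pp3:1
Op 5: write(P1, v1, 123). refcount(pp1)=3>1 -> COPY to pp4. 5 ppages; refcounts: pp0:3 pp1:2 pp2:2 pp3:1 pp4:1
Op 6: write(P1, v0, 164). refcount(pp0)=3>1 -> COPY to pp5. 6 ppages; refcounts: pp0:2 pp1:2 pp2:2 pp3:1 pp4:1 pp5:1
Op 7: read(P2, v1) -> 35. No state change.
P0: v2 -> pp3 = 163
P1: v2 -> pp2 = 114
P2: v2 -> pp2 = 114

Answer: 163 114 114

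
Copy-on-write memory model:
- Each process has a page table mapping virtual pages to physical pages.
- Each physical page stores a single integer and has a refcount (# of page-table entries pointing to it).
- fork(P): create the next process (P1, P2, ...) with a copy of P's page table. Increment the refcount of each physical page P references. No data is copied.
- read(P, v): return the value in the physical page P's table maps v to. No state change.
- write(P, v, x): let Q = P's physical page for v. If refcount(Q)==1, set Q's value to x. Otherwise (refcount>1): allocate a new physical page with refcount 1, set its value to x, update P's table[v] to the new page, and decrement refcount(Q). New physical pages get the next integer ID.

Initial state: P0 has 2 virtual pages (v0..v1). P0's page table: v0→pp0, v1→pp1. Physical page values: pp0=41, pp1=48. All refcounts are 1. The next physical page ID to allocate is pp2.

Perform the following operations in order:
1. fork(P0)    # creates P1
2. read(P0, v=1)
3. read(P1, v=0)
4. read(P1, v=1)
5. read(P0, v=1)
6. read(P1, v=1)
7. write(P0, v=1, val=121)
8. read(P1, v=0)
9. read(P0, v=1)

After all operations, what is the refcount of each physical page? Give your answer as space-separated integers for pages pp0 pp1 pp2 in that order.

Answer: 2 1 1

Derivation:
Op 1: fork(P0) -> P1. 2 ppages; refcounts: pp0:2 pp1:2
Op 2: read(P0, v1) -> 48. No state change.
Op 3: read(P1, v0) -> 41. No state change.
Op 4: read(P1, v1) -> 48. No state change.
Op 5: read(P0, v1) -> 48. No state change.
Op 6: read(P1, v1) -> 48. No state change.
Op 7: write(P0, v1, 121). refcount(pp1)=2>1 -> COPY to pp2. 3 ppages; refcounts: pp0:2 pp1:1 pp2:1
Op 8: read(P1, v0) -> 41. No state change.
Op 9: read(P0, v1) -> 121. No state change.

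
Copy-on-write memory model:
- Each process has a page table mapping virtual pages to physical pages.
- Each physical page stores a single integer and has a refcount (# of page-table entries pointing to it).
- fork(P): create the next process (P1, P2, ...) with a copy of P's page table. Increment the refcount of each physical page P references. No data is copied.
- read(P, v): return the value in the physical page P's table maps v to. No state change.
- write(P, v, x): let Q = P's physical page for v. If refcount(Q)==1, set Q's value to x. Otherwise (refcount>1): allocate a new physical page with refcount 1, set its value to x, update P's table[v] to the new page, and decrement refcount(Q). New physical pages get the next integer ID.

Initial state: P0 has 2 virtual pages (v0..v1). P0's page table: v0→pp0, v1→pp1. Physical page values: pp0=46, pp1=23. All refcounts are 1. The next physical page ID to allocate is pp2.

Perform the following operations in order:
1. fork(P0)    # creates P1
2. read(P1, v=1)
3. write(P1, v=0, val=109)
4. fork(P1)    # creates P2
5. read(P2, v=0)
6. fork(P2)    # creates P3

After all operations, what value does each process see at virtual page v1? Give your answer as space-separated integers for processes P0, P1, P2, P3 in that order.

Op 1: fork(P0) -> P1. 2 ppages; refcounts: pp0:2 pp1:2
Op 2: read(P1, v1) -> 23. No state change.
Op 3: write(P1, v0, 109). refcount(pp0)=2>1 -> COPY to pp2. 3 ppages; refcounts: pp0:1 pp1:2 pp2:1
Op 4: fork(P1) -> P2. 3 ppages; refcounts: pp0:1 pp1:3 pp2:2
Op 5: read(P2, v0) -> 109. No state change.
Op 6: fork(P2) -> P3. 3 ppages; refcounts: pp0:1 pp1:4 pp2:3
P0: v1 -> pp1 = 23
P1: v1 -> pp1 = 23
P2: v1 -> pp1 = 23
P3: v1 -> pp1 = 23

Answer: 23 23 23 23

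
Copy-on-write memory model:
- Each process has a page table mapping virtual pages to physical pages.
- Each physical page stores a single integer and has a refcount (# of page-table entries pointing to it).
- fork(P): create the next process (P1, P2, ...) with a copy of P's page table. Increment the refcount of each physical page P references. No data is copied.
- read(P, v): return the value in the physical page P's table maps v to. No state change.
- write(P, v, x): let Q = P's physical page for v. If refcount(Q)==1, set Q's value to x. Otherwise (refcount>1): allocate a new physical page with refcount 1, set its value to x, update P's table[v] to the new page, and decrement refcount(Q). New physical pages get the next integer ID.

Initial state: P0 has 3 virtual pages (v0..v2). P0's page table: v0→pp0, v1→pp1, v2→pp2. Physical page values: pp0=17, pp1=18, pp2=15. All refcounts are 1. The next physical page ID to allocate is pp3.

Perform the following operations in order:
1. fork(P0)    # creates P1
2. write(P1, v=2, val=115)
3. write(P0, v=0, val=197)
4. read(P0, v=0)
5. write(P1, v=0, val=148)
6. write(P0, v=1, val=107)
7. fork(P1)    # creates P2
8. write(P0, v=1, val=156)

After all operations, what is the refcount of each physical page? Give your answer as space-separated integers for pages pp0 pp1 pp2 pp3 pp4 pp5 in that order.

Op 1: fork(P0) -> P1. 3 ppages; refcounts: pp0:2 pp1:2 pp2:2
Op 2: write(P1, v2, 115). refcount(pp2)=2>1 -> COPY to pp3. 4 ppages; refcounts: pp0:2 pp1:2 pp2:1 pp3:1
Op 3: write(P0, v0, 197). refcount(pp0)=2>1 -> COPY to pp4. 5 ppages; refcounts: pp0:1 pp1:2 pp2:1 pp3:1 pp4:1
Op 4: read(P0, v0) -> 197. No state change.
Op 5: write(P1, v0, 148). refcount(pp0)=1 -> write in place. 5 ppages; refcounts: pp0:1 pp1:2 pp2:1 pp3:1 pp4:1
Op 6: write(P0, v1, 107). refcount(pp1)=2>1 -> COPY to pp5. 6 ppages; refcounts: pp0:1 pp1:1 pp2:1 pp3:1 pp4:1 pp5:1
Op 7: fork(P1) -> P2. 6 ppages; refcounts: pp0:2 pp1:2 pp2:1 pp3:2 pp4:1 pp5:1
Op 8: write(P0, v1, 156). refcount(pp5)=1 -> write in place. 6 ppages; refcounts: pp0:2 pp1:2 pp2:1 pp3:2 pp4:1 pp5:1

Answer: 2 2 1 2 1 1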